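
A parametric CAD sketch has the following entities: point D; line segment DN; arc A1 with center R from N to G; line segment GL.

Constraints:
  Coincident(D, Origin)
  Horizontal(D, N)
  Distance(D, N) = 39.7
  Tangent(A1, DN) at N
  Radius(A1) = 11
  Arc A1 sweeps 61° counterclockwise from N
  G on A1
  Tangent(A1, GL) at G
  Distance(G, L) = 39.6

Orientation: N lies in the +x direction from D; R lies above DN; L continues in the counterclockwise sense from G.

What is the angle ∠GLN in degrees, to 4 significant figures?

6.568°

D is at the origin; DN is horizontal with |DN| = 39.7 and N on the +x side, so N = (39.70, 0.000). A1 meets DN tangentially, so RN is at right angles to DN, so R = N + (0, 11) = (39.70, 11.00). On A1, N sits at bearing -90° from R; a 61° counterclockwise sweep puts G at bearing -29°, so G = R + 11.0·(cos -29°, sin -29°) = (49.32, 5.667). Tangency of A1 to GL means the radius RG is perpendicular to GL, so GL runs along (−sin -29°, cos -29°); with |GL| = 39.6, L = (68.52, 40.30). Then cos ∠GLN = LG·LN / (|LG||LN|), giving 6.568°.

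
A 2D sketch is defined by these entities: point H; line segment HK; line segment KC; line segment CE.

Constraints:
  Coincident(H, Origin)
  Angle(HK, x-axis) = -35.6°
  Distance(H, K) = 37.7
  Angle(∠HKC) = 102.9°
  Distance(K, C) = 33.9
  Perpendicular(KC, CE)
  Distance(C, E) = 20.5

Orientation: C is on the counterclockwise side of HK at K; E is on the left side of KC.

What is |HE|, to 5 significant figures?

45.329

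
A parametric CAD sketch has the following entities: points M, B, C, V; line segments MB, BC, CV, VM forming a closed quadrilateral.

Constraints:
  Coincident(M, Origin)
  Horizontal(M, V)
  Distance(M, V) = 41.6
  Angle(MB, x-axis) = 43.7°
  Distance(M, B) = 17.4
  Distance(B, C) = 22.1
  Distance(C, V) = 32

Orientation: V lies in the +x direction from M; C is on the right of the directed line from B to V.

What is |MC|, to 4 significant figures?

15.05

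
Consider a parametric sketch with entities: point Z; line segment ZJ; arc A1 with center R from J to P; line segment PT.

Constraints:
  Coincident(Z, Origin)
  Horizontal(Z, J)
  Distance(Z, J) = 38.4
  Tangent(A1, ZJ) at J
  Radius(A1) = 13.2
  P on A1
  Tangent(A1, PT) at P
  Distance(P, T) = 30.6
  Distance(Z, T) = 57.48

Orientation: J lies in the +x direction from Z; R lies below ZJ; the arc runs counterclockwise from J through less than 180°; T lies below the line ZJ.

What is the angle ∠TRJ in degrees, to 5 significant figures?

172.64°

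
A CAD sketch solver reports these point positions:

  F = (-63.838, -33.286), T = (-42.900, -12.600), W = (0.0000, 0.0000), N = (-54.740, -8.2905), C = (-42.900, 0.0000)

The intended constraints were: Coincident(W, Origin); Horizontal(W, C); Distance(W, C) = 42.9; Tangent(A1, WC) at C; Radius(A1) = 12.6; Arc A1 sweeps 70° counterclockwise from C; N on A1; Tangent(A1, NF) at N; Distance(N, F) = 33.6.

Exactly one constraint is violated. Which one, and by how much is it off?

Distance(N, F) = 33.6 — off by 7.00.

W = (0.00, 0.00) ✓; W.y = 0.00, C.y = 0.00 ✓; |WC| = 42.90 ✓; ∠(TC, CW) = 90.00° ✓; |TC| = 12.60 ✓; bearing(T→N) − bearing(T→C) = 70.00° ✓; |TN| = 12.60 ✓; ∠(TN, NF) = 90.00° ✓; |NF| = 26.60 ✗.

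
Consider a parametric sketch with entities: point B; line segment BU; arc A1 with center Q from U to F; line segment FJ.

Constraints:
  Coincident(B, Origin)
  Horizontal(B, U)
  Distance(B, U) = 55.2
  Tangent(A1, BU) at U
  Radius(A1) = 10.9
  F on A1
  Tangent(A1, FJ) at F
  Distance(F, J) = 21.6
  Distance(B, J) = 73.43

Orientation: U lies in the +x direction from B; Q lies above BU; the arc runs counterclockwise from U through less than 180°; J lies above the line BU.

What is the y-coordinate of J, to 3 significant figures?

32.7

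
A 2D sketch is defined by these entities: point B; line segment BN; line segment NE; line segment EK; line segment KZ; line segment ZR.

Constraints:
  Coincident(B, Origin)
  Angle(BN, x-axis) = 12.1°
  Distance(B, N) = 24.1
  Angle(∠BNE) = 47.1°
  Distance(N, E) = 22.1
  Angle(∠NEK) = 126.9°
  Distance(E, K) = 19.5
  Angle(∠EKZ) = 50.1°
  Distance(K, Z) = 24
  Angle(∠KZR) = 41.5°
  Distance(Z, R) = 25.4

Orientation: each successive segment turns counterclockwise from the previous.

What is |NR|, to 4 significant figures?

29.76

B is at the origin; BN runs at 12.1° with length 24.1, so N = (23.56, 5.052). ∠BNE = 47.1° gives NE at 145.0° from the x-axis; with |NE| = 22.1, E = (5.461, 17.73). ∠NEK = 126.9° gives EK at -161.9° from the x-axis; with |EK| = 19.5, K = (-13.07, 11.67). ∠EKZ = 50.1° gives KZ at -32.00° from the x-axis; with |KZ| = 24.0, Z = (7.279, -1.048). ∠KZR = 41.5° gives ZR at 106.5° from the x-axis; with |ZR| = 25.4, R = (0.06542, 23.31). Then |NR| = |R − N| = 29.76.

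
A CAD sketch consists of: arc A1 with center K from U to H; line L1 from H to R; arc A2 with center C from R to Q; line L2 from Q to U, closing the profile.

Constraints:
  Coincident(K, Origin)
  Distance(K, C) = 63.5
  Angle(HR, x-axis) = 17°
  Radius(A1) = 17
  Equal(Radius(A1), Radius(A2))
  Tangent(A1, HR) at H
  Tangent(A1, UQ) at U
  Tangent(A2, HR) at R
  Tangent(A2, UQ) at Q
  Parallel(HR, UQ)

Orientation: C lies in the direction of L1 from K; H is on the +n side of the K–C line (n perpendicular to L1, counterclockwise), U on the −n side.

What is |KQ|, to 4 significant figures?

65.74

The slot axis is L1's direction at 17.0°, so u = (cos 17.0°, sin 17.0°) = (0.9563, 0.2924) and n = (−sin 17.0°, cos 17.0°) = (-0.2924, 0.9563). K is at the origin and C lies 63.5 along u from K, so C = 63.5·u = (60.73, 18.57). Tangency of A1 to both parallel lines with radius 17.0 puts H and U at K ± 17.0·n: H = (-4.970, 16.26), U = (4.970, -16.26). Equal radii place R and Q the same way about C: R = C + 17.0·n = (55.76, 34.82), Q = C − 17.0·n = (65.70, 2.308). Then |KQ| = |Q − K| = 65.74.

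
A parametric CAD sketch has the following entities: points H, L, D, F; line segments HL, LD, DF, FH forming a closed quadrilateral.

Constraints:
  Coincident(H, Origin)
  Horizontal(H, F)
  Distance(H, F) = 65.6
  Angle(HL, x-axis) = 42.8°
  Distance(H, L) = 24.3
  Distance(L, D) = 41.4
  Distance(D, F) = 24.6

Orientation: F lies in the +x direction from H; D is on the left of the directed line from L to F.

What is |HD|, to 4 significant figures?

63.19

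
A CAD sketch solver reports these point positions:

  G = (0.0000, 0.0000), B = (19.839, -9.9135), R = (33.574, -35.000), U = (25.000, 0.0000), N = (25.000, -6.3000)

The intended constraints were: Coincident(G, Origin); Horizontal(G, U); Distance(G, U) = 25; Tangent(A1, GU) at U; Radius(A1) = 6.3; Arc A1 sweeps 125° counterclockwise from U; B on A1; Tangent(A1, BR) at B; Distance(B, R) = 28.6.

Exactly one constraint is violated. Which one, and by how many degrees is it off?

Tangent(A1, BR) at B — off by 6.30°.

G = (0.00, 0.00) ✓; G.y = 0.00, U.y = 0.00 ✓; |GU| = 25.00 ✓; ∠(NU, UG) = 90.00° ✓; |NU| = 6.300 ✓; bearing(N→B) − bearing(N→U) = 125.0° ✓; |NB| = 6.300 ✓; ∠(NB, BR) = 96.30° ✗; |BR| = 28.60 ✓.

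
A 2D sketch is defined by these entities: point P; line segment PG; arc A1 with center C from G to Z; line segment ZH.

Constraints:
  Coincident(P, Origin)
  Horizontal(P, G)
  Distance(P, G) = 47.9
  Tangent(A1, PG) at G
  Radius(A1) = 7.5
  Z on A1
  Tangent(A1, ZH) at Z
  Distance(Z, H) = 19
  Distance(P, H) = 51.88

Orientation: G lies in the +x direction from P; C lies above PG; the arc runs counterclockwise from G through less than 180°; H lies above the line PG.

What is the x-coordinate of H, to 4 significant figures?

43.96

Checks: P.y = 0.00, G.y = 0.00 ✓; |CZ| = 7.500 ✓; ∠(CZ, ZH) = 90.00° ✓; |ZH| = 19.00 ✓; |PH| = 51.88 ✓.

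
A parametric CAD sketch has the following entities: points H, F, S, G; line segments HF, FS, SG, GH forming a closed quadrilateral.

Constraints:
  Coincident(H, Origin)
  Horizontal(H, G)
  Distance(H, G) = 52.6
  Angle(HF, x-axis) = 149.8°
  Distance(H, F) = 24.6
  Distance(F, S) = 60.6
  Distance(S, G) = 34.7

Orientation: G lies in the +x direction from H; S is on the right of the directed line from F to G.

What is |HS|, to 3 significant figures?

36.3

H is at the origin; H and G share the same y with |HG| = 52.6 and G in +x, so G = (52.6, 0). HF runs at 149.8° with |HF| = 24.6, so F = (-21.3, 12.4). S is determined by |FS| = 60.6 and |SG| = 34.7 together: it lies at the intersection of circle(F, 60.6) and circle(G, 34.7). With |FG| = 74.9, the foot of the radical line on FG is 53.9 from F and the perpendicular offset is √(60.6² − 53.9²) = 27.6. Taking the right-of-FG solution: S = (27.4, -23.8).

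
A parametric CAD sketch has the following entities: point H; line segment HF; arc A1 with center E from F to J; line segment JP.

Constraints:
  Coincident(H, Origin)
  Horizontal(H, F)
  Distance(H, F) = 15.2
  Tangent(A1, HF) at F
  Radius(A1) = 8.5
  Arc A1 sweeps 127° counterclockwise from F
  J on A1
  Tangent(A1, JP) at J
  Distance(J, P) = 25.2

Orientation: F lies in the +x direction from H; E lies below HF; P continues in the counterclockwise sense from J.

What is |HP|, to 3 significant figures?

41.2

H is at the origin; H and F share the same y with |HF| = 15.2 and F on the +x side, so F = (15.2, 0.00). Tangency of A1 to HF means the radius EF is perpendicular to HF, so E = F + (0, -8.5) = (15.2, -8.50). On A1, F sits at bearing 90° from E; a 127° counterclockwise sweep puts J at bearing 217°, so J = E + 8.5·(cos 217°, sin 217°) = (8.41, -13.6). A1 meets JP tangentially, so EJ is at right angles to JP, so JP runs along (−sin 217°, cos 217°); with |JP| = 25.2, P = (23.6, -33.7). Then |HP| = |P − H| = 41.2.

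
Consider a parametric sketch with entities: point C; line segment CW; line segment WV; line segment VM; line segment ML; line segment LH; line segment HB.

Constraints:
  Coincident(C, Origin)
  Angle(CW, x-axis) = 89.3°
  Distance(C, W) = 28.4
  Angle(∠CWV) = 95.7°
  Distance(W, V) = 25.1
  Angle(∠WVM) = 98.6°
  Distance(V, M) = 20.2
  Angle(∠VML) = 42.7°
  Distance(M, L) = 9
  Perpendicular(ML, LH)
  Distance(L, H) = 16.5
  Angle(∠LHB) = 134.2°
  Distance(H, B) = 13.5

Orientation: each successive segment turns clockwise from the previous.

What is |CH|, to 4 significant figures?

43.47

C is at the origin; CW runs at 89.3° with length 28.4, so W = (0.3470, 28.40). ∠CWV = 95.7° gives WV at 5.000° from the x-axis; with |WV| = 25.1, V = (25.35, 30.59). ∠WVM = 98.6° gives VM at -76.40° from the x-axis; with |VM| = 20.2, M = (30.10, 10.95). ∠VML = 42.7° gives ML at 146.3° from the x-axis; with |ML| = 9.0, L = (22.61, 15.95). ML ⟂ LH, so LH runs at 56.30°; with |LH| = 16.5, H = (31.77, 29.67). Then |CH| = |H − C| = 43.47.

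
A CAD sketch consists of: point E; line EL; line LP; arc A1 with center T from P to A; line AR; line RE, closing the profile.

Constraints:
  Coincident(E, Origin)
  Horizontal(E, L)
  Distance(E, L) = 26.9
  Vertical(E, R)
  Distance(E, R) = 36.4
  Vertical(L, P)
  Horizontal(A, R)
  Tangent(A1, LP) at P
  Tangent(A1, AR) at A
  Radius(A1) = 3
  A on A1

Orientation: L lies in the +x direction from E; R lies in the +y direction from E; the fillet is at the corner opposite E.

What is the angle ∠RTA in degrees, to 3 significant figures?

82.8°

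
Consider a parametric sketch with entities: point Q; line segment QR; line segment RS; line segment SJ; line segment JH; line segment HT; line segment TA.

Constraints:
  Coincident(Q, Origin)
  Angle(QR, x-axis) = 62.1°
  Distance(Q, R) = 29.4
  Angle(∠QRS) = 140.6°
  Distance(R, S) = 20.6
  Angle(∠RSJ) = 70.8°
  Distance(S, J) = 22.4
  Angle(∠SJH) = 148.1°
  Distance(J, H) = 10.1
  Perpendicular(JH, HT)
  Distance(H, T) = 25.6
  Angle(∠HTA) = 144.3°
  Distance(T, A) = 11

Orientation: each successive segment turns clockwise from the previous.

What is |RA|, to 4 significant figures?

11.82

Q is at the origin; QR runs at 62.1° with length 29.4, so R = (13.76, 25.98). ∠QRS = 140.6° gives RS at 22.70° from the x-axis; with |RS| = 20.6, S = (32.76, 33.93). ∠RSJ = 70.8° gives SJ at -86.50° from the x-axis; with |SJ| = 22.4, J = (34.13, 11.57). ∠SJH = 148.1° gives JH at -118.4° from the x-axis; with |JH| = 10.1, H = (29.33, 2.690). JH is perpendicular to HT, so HT runs at 151.6°; with |HT| = 25.6, T = (6.806, 14.87). ∠HTA = 144.3° gives TA at 115.9° from the x-axis; with |TA| = 11.0, A = (2.001, 24.76). Then |RA| = |A − R| = 11.82.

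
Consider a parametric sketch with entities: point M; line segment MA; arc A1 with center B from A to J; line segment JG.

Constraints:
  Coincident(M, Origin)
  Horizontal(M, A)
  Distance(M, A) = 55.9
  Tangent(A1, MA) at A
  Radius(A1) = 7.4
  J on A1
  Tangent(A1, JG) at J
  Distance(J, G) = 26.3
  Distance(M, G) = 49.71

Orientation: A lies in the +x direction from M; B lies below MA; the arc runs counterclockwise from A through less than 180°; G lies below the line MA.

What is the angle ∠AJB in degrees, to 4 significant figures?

55.00°

M is at the origin; M and A share the same y with |MA| = 55.9 and A on the +x side, so A = (55.90, 0.000). A1 meets MA tangentially, so BA is at right angles to MA, so B = A + (0, -7.4) = (55.90, -7.400). Since BJ ⟂ JG (tangency), |BG| = √(7.4² + 26.3²) = 27.32 regardless of where J sits on A1. So G lies on both circle(M, 49.71) and circle(B, 27.32); the below-MA intersection is G = (39.95, -29.58). J is the foot of the tangent from G: J = (48.95, -4.869).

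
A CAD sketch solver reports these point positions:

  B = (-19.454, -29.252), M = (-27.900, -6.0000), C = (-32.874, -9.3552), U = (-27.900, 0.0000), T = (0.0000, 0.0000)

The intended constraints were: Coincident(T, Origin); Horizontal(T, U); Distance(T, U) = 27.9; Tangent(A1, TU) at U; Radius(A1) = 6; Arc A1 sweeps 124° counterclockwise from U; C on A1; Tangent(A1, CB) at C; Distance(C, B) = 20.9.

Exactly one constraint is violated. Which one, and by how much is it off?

Distance(C, B) = 20.9 — off by 3.10.

T = (0.00, 0.00) ✓; T.y = 0.00, U.y = 0.00 ✓; |TU| = 27.90 ✓; ∠(MU, UT) = 90.00° ✓; |MU| = 6.000 ✓; bearing(M→C) − bearing(M→U) = 124.0° ✓; |MC| = 6.000 ✓; ∠(MC, CB) = 90.00° ✓; |CB| = 24.00 ✗.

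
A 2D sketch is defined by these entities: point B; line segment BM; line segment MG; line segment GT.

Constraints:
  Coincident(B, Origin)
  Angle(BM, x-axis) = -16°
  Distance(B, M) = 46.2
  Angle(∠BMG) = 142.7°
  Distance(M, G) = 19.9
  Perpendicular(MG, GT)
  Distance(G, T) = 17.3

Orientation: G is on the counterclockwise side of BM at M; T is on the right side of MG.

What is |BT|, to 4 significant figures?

72.53

B is at the origin; BM runs at -16.0° with length 46.2, so M = 46.2·(cos -16.0°, sin -16.0°) = (44.41, -12.73). ∠BMG = 142.7°, so MG runs at -16.0° + (180° − 142.7°) = 21.30° from the x-axis; with |MG| = 19.9, G = M + 19.9·(cos 21.30°, sin 21.30°) = (62.95, -5.506). The perpendicularity gives GT at right angles to MG; with |GT| = 17.3 on the right of MG, T = G + 17.3·(0.3633, -0.9317) = (69.24, -21.62). Then |BT| = |T − B| = 72.53.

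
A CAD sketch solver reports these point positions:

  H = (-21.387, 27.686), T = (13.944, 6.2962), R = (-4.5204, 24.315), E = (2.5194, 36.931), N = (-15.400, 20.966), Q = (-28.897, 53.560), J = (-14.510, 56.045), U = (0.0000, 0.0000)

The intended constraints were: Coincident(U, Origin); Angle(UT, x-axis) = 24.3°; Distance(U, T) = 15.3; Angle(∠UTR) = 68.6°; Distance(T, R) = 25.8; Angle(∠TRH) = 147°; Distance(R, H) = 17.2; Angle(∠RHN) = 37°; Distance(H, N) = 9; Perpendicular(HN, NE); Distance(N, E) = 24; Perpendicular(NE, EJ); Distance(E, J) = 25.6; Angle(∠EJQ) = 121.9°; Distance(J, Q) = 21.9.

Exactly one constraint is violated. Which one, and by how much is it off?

Distance(J, Q) = 21.9 — off by 7.30.

U = (0.00, 0.00) ✓; UT at 24.30° ✓; |UT| = 15.30 ✓; ∠UTR = 68.60° ✓; |TR| = 25.80 ✓; ∠TRH = 147.0° ✓; |RH| = 17.20 ✓; ∠RHN = 37.00° ✓; |HN| = 9.000 ✓; ∠(HN, NE) = 90.00° ✓; |NE| = 24.00 ✓; ∠(NE, EJ) = 90.00° ✓; |EJ| = 25.60 ✓; ∠EJQ = 121.9° ✓; |JQ| = 14.60 ✗.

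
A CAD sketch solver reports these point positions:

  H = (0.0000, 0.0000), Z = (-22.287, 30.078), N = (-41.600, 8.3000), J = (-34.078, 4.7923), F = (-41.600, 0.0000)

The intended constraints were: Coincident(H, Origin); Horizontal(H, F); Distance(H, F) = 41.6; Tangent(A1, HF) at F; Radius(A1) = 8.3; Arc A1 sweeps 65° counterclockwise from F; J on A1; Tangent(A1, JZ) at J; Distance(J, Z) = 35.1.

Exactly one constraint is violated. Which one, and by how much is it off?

Distance(J, Z) = 35.1 — off by 7.20.

H = (0.00, 0.00) ✓; H.y = 0.00, F.y = 0.00 ✓; |HF| = 41.60 ✓; ∠(NF, FH) = 90.00° ✓; |NF| = 8.300 ✓; bearing(N→J) − bearing(N→F) = 65.00° ✓; |NJ| = 8.300 ✓; ∠(NJ, JZ) = 90.00° ✓; |JZ| = 27.90 ✗.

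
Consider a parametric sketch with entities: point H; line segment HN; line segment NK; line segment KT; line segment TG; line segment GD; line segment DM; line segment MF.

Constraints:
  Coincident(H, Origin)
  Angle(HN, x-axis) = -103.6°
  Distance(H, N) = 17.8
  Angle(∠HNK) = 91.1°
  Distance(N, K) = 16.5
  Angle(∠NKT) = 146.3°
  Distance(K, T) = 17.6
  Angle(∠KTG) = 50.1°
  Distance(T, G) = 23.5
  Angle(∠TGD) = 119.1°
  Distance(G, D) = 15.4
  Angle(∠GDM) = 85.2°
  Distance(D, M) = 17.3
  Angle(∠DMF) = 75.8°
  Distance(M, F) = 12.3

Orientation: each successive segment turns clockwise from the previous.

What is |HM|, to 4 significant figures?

25.95

∠TGD = 119.1° gives GD at -57.00° from the x-axis; with |GD| = 15.4, D = (-0.6431, -12.34). ∠GDM = 85.2° gives DM at -151.8° from the x-axis; with |DM| = 17.3, M = (-15.89, -20.52). Then |HM| = |M − H| = 25.95.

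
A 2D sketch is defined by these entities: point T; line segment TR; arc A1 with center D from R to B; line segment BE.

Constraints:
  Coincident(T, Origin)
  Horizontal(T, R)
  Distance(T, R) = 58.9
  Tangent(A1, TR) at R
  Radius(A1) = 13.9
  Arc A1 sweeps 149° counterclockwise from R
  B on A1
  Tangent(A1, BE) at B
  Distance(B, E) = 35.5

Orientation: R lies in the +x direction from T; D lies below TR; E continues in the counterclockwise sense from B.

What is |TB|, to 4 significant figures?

57.82

T is at the origin; TR is horizontal with |TR| = 58.9 and R on the +x side, so R = (58.90, 0.000). A1 meets TR tangentially, so DR is at right angles to TR, so D = R + (0, -13.9) = (58.90, -13.90). On A1, R sits at bearing 90° from D; a 149° counterclockwise sweep puts B at bearing 239°, so B = D + 13.9·(cos 239°, sin 239°) = (51.74, -25.81). Then |TB| = |B − T| = 57.82.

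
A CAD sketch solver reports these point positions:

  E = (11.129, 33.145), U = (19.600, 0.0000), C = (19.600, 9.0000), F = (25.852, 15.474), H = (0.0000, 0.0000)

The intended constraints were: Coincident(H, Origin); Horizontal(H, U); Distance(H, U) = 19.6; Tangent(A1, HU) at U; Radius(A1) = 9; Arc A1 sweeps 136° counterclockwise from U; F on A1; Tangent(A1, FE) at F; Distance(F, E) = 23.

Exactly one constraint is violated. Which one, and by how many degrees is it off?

Tangent(A1, FE) at F — off by 6.20°.

H = (0.00, 0.00) ✓; H.y = 0.00, U.y = 0.00 ✓; |HU| = 19.60 ✓; ∠(CU, UH) = 90.00° ✓; |CU| = 9.000 ✓; bearing(C→F) − bearing(C→U) = 136.0° ✓; |CF| = 9.000 ✓; ∠(CF, FE) = 96.20° ✗; |FE| = 23.00 ✓.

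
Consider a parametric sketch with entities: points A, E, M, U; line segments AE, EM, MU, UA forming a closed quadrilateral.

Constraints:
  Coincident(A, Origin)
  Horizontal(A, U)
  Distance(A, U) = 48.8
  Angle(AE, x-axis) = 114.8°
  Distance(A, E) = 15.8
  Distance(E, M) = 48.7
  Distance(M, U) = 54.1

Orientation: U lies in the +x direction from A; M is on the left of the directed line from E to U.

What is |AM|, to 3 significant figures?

56.4

Checks: |EM| = 48.70 ✓; |MU| = 54.10 ✓.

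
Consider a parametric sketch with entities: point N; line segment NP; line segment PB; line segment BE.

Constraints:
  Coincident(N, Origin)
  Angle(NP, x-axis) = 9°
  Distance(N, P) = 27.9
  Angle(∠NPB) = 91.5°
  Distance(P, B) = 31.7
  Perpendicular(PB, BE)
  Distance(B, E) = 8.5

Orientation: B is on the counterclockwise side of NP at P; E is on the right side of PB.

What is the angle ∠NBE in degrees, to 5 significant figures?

130.70°

N is at the origin; NP runs at 9.0° with length 27.9, so P = 27.9·(cos 9.0°, sin 9.0°) = (27.557, 4.3645). ∠NPB = 91.5°, so PB runs at 9.0° + (180° − 91.5°) = 97.500° from the x-axis; with |PB| = 31.7, B = P + 31.7·(cos 97.500°, sin 97.500°) = (23.419, 35.793). PB is perpendicular to BE; with |BE| = 8.5 on the right of PB, E = B + 8.5·(0.99144, 0.13053) = (31.846, 36.903). Then cos ∠NBE = BN·BE / (|BN||BE|), giving 130.70°.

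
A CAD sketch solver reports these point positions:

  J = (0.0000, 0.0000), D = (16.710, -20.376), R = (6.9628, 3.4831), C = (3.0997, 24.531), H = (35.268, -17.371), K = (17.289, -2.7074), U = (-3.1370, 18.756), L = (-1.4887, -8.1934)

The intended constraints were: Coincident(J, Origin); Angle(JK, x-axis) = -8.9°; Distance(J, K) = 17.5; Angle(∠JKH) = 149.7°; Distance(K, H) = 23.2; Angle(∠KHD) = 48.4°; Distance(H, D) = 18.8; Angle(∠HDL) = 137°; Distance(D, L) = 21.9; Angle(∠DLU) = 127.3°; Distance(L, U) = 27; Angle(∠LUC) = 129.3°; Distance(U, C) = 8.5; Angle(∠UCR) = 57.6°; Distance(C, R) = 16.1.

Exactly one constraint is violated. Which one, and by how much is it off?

Distance(C, R) = 16.1 — off by 5.30.

J = (0.00, 0.00) ✓; JK at -8.900° ✓; |JK| = 17.50 ✓; ∠JKH = 149.7° ✓; |KH| = 23.20 ✓; ∠KHD = 48.40° ✓; |HD| = 18.80 ✓; ∠HDL = 137.0° ✓; |DL| = 21.90 ✓; ∠DLU = 127.3° ✓; |LU| = 27.00 ✓; ∠LUC = 129.3° ✓; |UC| = 8.500 ✓; ∠UCR = 57.60° ✓; |CR| = 21.40 ✗.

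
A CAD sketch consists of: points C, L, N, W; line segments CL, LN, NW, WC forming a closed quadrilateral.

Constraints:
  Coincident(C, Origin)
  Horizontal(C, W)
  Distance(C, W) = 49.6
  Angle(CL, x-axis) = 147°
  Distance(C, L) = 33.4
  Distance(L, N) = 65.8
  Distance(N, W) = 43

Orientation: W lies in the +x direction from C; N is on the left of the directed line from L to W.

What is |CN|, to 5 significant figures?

52.588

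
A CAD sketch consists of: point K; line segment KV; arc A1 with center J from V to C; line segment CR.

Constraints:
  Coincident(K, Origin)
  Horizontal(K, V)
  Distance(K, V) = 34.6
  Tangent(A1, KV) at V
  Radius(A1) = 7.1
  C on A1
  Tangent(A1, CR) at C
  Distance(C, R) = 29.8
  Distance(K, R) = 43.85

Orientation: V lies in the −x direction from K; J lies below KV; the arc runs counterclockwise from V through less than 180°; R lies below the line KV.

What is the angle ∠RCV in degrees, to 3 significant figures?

119°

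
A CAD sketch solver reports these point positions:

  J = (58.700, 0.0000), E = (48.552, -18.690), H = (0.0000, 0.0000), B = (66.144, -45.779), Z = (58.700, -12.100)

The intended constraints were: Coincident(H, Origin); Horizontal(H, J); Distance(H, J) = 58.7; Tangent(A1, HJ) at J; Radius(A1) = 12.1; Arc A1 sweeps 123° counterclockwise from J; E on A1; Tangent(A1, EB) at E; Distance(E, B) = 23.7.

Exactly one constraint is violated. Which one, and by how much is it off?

Distance(E, B) = 23.7 — off by 8.60.

H = (0.00, 0.00) ✓; H.y = 0.00, J.y = 0.00 ✓; |HJ| = 58.70 ✓; ∠(ZJ, JH) = 90.00° ✓; |ZJ| = 12.10 ✓; bearing(Z→E) − bearing(Z→J) = 123.0° ✓; |ZE| = 12.10 ✓; ∠(ZE, EB) = 90.00° ✓; |EB| = 32.30 ✗.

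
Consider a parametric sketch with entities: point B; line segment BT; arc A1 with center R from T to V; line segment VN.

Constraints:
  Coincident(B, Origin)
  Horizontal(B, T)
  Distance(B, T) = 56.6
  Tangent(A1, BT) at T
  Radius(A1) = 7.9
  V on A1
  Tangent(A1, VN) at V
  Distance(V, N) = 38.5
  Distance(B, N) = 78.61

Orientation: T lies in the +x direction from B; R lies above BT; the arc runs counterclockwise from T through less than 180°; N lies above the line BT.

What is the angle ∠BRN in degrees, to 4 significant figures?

107.7°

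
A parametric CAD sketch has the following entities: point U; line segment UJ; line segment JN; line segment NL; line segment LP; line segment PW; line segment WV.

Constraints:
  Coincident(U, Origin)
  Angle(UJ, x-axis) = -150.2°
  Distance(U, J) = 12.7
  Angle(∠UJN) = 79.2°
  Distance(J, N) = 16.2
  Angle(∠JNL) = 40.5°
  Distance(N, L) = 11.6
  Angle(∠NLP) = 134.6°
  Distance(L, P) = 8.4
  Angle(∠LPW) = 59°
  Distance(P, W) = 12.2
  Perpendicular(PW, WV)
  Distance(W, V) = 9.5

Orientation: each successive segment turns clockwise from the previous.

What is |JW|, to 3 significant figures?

6.88

U is at the origin; UJ runs at -150.2° with length 12.7, so J = (-11.0, -6.31). ∠UJN = 79.2° gives JN at 109° from the x-axis; with |JN| = 16.2, N = (-16.3, 9.01). ∠JNL = 40.5° gives NL at -30.5° from the x-axis; with |NL| = 11.6, L = (-6.30, 3.12). ∠NLP = 134.6° gives LP at -75.9° from the x-axis; with |LP| = 8.4, P = (-4.25, -5.03). ∠LPW = 59.0° gives PW at 163° from the x-axis; with |PW| = 12.2, W = (-15.9, -1.48). Then |JW| = |W − J| = 6.88.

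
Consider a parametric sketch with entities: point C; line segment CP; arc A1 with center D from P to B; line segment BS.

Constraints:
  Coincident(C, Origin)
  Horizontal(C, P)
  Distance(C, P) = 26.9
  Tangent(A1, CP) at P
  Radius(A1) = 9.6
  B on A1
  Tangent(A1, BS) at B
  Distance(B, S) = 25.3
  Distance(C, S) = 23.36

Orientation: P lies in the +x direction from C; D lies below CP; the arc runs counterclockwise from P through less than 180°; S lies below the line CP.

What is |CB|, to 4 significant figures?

19.79

Checks: |DB| = 9.600 ✓; ∠(DB, BS) = 90.00° ✓; |BS| = 25.30 ✓; |CS| = 23.36 ✓.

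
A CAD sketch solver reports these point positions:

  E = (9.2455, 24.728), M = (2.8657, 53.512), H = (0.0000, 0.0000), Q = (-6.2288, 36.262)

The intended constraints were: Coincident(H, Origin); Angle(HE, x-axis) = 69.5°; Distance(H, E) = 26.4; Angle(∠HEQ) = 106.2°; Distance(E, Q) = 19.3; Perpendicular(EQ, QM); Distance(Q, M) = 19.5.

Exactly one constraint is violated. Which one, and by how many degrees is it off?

Perpendicular(EQ, QM) — off by 8.90°.

H = (0.00, 0.00) ✓; HE at 69.50° ✓; |HE| = 26.40 ✓; ∠HEQ = 106.2° ✓; |EQ| = 19.30 ✓; ∠(EQ, QM) = 81.10° ✗; |QM| = 19.50 ✓.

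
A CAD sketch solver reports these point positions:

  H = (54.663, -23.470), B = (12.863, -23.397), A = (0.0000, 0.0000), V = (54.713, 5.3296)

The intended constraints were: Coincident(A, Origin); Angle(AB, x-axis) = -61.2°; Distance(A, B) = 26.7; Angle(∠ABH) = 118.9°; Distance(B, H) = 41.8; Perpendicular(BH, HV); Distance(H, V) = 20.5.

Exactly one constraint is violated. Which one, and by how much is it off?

Distance(H, V) = 20.5 — off by 8.30.

A = (0.00, 0.00) ✓; AB at -61.20° ✓; |AB| = 26.70 ✓; ∠ABH = 118.9° ✓; |BH| = 41.80 ✓; ∠(BH, HV) = 90.00° ✓; |HV| = 28.80 ✗.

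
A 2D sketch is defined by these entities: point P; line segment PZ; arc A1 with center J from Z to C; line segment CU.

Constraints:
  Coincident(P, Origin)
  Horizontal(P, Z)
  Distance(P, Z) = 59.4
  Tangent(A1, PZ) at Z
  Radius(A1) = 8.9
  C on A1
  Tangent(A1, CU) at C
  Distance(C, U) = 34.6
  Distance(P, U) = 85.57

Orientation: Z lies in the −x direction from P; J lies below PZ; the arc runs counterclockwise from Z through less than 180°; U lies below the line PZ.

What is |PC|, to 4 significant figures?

68.48

P is at the origin; PZ is horizontal with |PZ| = 59.4 and Z on the −x side, so Z = (-59.40, 0.000). Since A1 is tangent to PZ there, JZ ⟂ PZ, so J = Z + (0, -8.9) = (-59.40, -8.900). Since JC ⟂ CU (tangency), |JU| = √(8.9² + 34.6²) = 35.73 regardless of where C sits on A1. So U lies on both circle(P, 85.57) and circle(J, 35.73); the below-PZ intersection is U = (-75.12, -40.98). C is the foot of the tangent from U: C = (-68.12, -7.099).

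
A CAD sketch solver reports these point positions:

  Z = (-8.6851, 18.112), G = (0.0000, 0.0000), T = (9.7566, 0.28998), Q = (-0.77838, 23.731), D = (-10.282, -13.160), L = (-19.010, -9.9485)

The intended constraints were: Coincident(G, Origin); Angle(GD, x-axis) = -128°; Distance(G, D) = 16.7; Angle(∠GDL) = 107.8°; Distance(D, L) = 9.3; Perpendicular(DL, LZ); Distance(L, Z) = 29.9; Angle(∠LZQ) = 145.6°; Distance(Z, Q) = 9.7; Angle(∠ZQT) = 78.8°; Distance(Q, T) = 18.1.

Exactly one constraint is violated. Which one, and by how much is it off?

Distance(Q, T) = 18.1 — off by 7.60.

G = (0.00, 0.00) ✓; GD at -128.0° ✓; |GD| = 16.70 ✓; ∠GDL = 107.8° ✓; |DL| = 9.300 ✓; ∠(DL, LZ) = 90.00° ✓; |LZ| = 29.90 ✓; ∠LZQ = 145.6° ✓; |ZQ| = 9.700 ✓; ∠ZQT = 78.80° ✓; |QT| = 25.70 ✗.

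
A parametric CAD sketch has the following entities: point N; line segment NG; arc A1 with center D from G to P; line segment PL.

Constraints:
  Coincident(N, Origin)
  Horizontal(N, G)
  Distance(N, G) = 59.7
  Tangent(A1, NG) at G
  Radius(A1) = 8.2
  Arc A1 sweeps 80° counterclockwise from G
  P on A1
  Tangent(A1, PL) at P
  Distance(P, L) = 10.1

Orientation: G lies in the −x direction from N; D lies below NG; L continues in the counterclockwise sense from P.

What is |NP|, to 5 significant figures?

68.113

N is at the origin; N and G share the same y with |NG| = 59.7 and G on the −x side, so G = (-59.700, 0.0000). A1 meets NG tangentially, so DG is at right angles to NG, so D = G + (0, -8.2) = (-59.700, -8.2000). On A1, G sits at bearing 90° from D; an 80° counterclockwise sweep puts P at bearing 170°, so P = D + 8.2·(cos 170°, sin 170°) = (-67.775, -6.7761). Then |NP| = |P − N| = 68.113.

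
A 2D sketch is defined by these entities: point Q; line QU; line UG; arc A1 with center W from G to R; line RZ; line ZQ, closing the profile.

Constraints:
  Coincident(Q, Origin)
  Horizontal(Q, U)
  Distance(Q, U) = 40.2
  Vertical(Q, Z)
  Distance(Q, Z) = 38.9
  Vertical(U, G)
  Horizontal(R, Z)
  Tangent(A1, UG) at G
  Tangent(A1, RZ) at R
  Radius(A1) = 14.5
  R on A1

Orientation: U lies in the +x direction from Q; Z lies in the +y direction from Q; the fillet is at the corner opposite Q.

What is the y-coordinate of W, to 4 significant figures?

24.40

QZ is vertical with |QZ| = 38.9 and Z on the +y side, so Z = (0.000, 38.90). The virtual corner opposite Q is at (40.20, 38.90). A1 meets UG tangentially, so WG is at right angles to UG and A1 meets RZ tangentially, so WR is at right angles to RZ, with radius 14.5, so the center W sits 14.5 in from both sides at W = (25.70, 24.40). So W.y = 24.40.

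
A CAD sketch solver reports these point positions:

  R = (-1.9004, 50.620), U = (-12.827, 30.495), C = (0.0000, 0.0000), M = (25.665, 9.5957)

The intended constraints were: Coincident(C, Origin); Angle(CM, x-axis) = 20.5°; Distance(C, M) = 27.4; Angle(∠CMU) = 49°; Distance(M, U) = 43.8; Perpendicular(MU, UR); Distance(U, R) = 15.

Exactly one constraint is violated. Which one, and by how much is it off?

Distance(U, R) = 15 — off by 7.90.

C = (0.00, 0.00) ✓; CM at 20.50° ✓; |CM| = 27.40 ✓; ∠CMU = 49.00° ✓; |MU| = 43.80 ✓; ∠(MU, UR) = 90.00° ✓; |UR| = 22.90 ✗.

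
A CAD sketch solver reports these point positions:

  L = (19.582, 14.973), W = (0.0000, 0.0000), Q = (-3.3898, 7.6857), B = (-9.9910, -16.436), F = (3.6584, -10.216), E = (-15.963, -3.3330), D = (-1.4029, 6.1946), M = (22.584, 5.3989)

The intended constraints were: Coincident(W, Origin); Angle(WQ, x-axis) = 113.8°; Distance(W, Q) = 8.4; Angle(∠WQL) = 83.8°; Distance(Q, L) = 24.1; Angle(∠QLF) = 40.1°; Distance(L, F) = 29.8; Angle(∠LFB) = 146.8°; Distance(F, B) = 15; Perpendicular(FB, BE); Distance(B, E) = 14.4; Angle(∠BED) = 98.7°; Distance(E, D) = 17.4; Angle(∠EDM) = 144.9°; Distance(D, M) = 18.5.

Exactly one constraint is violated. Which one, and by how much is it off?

Distance(D, M) = 18.5 — off by 5.50.

W = (0.00, 0.00) ✓; WQ at 113.8° ✓; |WQ| = 8.400 ✓; ∠WQL = 83.80° ✓; |QL| = 24.10 ✓; ∠QLF = 40.10° ✓; |LF| = 29.80 ✓; ∠LFB = 146.8° ✓; |FB| = 15.00 ✓; ∠(FB, BE) = 90.00° ✓; |BE| = 14.40 ✓; ∠BED = 98.70° ✓; |ED| = 17.40 ✓; ∠EDM = 144.9° ✓; |DM| = 24.00 ✗.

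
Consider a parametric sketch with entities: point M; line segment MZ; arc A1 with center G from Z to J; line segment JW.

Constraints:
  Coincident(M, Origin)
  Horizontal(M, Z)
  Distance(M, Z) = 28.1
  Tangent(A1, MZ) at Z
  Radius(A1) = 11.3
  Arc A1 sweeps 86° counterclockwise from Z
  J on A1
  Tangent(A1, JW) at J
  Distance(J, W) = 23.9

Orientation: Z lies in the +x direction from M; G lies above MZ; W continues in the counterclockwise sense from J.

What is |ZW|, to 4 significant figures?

36.71

M is at the origin; MZ is horizontal with |MZ| = 28.1 and Z on the +x side, so Z = (28.10, 0.000). The tangent condition forces GZ to be normal to MZ, so G = Z + (0, 11.3) = (28.10, 11.30). On A1, Z sits at bearing -90° from G; an 86° counterclockwise sweep puts J at bearing -4°, so J = G + 11.3·(cos -4°, sin -4°) = (39.37, 10.51). Tangency of A1 to JW means the radius GJ is perpendicular to JW, so JW runs along (−sin -4°, cos -4°); with |JW| = 23.9, W = (41.04, 34.35). Then |ZW| = |W − Z| = 36.71.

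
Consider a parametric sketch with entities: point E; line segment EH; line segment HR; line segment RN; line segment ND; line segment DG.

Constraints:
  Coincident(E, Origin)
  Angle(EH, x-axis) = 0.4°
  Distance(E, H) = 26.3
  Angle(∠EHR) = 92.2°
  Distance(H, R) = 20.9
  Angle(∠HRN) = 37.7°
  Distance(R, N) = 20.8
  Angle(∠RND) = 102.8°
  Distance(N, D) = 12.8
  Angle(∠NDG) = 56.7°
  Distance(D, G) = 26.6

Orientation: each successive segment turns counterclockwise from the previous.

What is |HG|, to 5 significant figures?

20.245

∠RND = 102.8° gives ND at -52.300° from the x-axis; with |ND| = 12.8, D = (21.553, -5.1042). ∠NDG = 56.7° gives DG at 71.000° from the x-axis; with |DG| = 26.6, G = (30.213, 20.047). Then |HG| = |G − H| = 20.245.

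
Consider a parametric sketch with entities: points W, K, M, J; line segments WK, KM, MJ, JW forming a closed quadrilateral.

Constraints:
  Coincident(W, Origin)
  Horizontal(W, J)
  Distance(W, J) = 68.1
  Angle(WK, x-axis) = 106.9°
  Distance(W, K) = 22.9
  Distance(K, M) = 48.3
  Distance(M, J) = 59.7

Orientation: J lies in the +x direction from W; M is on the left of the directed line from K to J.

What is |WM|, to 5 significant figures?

59.121

Checks: |KM| = 48.30 ✓; |MJ| = 59.70 ✓.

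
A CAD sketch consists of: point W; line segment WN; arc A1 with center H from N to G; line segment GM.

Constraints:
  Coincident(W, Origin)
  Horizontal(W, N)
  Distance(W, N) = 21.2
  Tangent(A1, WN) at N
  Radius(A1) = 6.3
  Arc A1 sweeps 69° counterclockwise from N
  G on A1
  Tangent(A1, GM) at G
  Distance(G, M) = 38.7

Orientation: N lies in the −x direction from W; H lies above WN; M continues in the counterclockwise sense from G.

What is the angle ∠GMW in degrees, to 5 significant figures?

23.067°

W is at the origin; W and N share the same y with |WN| = 21.2 and N on the −x side, so N = (-21.200, 0.0000). The tangent condition forces HN to be normal to WN, so H = N + (0, 6.3) = (-21.200, 6.3000). On A1, N sits at bearing -90° from H; a 69° counterclockwise sweep puts G at bearing -21°, so G = H + 6.3·(cos -21°, sin -21°) = (-15.318, 4.0423). Since A1 is tangent to GM there, HG ⟂ GM, so GM runs along (−sin -21°, cos -21°); with |GM| = 38.7, M = (-1.4496, 40.172). Then cos ∠GMW = MG·MW / (|MG||MW|), giving 23.067°.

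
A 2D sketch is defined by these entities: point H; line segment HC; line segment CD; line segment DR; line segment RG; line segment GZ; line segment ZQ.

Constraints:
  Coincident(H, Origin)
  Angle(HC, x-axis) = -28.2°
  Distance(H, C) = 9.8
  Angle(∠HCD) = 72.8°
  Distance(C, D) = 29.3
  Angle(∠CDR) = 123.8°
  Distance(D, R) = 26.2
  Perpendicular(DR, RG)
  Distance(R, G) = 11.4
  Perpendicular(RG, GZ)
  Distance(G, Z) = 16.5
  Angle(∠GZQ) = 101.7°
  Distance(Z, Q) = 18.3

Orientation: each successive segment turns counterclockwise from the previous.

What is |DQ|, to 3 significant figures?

8.85

H is at the origin; HC runs at -28.2° with length 9.8, so C = (8.64, -4.63). ∠HCD = 72.8° gives CD at 79.0° from the x-axis; with |CD| = 29.3, D = (14.2, 24.1). ∠CDR = 123.8° gives DR at 135° from the x-axis; with |DR| = 26.2, R = (-4.36, 42.6). DR ⟂ RG, so RG runs at -135°; with |RG| = 11.4, G = (-12.4, 34.5). RG ⟂ GZ, so GZ runs at -44.8°; with |GZ| = 16.5, Z = (-0.688, 22.9). ∠GZQ = 101.7° gives ZQ at 33.5° from the x-axis; with |ZQ| = 18.3, Q = (14.6, 33.0). Then |DQ| = |Q − D| = 8.85.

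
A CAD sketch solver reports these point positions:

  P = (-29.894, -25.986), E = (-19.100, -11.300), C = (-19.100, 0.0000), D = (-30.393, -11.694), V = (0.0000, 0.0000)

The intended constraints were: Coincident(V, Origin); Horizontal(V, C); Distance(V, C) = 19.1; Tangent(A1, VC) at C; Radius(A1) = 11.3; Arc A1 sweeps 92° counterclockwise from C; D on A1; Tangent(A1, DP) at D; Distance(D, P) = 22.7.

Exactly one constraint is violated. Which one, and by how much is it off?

Distance(D, P) = 22.7 — off by 8.40.

V = (0.00, 0.00) ✓; V.y = 0.00, C.y = 0.00 ✓; |VC| = 19.10 ✓; ∠(EC, CV) = 90.00° ✓; |EC| = 11.30 ✓; bearing(E→D) − bearing(E→C) = 92.00° ✓; |ED| = 11.30 ✓; ∠(ED, DP) = 90.00° ✓; |DP| = 14.30 ✗.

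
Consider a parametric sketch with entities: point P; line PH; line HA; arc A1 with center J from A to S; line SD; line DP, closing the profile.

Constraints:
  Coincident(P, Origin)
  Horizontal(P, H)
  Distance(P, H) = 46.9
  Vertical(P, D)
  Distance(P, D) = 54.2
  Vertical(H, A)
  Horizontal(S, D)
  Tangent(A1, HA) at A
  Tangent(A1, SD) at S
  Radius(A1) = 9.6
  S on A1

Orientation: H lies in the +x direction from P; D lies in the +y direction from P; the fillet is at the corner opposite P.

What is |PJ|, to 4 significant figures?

58.14

P is at the origin; P and H share the same y with |PH| = 46.9 and H on the +x side, so H = (46.90, 0.000). P and D share the same x with |PD| = 54.2 and D on the +y side, so D = (0.000, 54.20). The virtual corner opposite P is at (46.90, 54.20). A1 meets HA tangentially, so JA is at right angles to HA and the tangent condition forces JS to be normal to SD, with radius 9.6, so the center J sits 9.6 in from both sides at J = (37.30, 44.60). Then |PJ| = |J − P| = 58.14.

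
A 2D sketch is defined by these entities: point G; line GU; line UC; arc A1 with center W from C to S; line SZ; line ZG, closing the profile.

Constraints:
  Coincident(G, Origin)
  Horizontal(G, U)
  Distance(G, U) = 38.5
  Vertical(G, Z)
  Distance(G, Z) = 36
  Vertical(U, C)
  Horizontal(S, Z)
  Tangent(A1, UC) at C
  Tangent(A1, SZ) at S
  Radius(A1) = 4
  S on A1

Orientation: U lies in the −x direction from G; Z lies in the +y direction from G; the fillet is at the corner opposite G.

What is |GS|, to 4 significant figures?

49.86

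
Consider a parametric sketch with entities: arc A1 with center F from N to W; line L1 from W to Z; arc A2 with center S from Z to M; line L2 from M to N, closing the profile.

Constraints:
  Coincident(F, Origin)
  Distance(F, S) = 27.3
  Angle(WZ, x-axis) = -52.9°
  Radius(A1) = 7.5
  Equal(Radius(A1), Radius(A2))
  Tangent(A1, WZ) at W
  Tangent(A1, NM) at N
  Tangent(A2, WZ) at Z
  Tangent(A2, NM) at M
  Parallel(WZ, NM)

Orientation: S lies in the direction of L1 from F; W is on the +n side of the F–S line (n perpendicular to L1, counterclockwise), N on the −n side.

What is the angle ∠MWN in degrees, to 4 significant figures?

61.21°

The slot axis is L1's direction at -52.9°, so u = (cos -52.9°, sin -52.9°) = (0.6032, -0.7976) and n = (−sin -52.9°, cos -52.9°) = (0.7976, 0.6032). F is at the origin and S lies 27.3 along u from F, so S = 27.3·u = (16.47, -21.77). Tangency of A1 to both parallel lines with radius 7.5 puts W and N at F ± 7.5·n: W = (5.982, 4.524), N = (-5.982, -4.524). Equal radii place Z and M the same way about S: Z = S + 7.5·n = (22.45, -17.25), M = S − 7.5·n = (10.49, -26.30). Then cos ∠MWN = WM·WN / (|WM||WN|), giving 61.21°.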